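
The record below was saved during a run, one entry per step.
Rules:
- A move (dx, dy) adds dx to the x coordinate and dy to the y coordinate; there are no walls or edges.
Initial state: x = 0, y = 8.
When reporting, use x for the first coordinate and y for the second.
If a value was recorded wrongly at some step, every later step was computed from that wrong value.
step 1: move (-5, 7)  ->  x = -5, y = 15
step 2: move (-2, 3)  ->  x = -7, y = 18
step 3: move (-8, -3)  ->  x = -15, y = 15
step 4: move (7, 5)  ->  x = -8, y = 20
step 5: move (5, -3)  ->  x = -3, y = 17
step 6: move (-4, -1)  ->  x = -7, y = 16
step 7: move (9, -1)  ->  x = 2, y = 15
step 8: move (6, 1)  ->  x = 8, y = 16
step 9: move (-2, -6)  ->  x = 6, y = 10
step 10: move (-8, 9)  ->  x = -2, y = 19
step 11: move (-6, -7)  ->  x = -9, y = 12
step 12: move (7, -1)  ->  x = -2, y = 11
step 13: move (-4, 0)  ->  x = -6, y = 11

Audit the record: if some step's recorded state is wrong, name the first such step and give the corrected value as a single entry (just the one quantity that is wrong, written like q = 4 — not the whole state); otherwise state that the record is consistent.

Recomputing the run from the initial state:
step 1: x = -5, y = 15
step 2: x = -7, y = 18
step 3: x = -15, y = 15
step 4: x = -8, y = 20
step 5: x = -3, y = 17
step 6: x = -7, y = 16
step 7: x = 2, y = 15
step 8: x = 8, y = 16
step 9: x = 6, y = 10
step 10: x = -2, y = 19
step 11: x = -8, y = 12
step 12: x = -1, y = 11
step 13: x = -5, y = 11
The first disagreement with the record is at step 11, where the value should be x = -8.

step 11, x = -8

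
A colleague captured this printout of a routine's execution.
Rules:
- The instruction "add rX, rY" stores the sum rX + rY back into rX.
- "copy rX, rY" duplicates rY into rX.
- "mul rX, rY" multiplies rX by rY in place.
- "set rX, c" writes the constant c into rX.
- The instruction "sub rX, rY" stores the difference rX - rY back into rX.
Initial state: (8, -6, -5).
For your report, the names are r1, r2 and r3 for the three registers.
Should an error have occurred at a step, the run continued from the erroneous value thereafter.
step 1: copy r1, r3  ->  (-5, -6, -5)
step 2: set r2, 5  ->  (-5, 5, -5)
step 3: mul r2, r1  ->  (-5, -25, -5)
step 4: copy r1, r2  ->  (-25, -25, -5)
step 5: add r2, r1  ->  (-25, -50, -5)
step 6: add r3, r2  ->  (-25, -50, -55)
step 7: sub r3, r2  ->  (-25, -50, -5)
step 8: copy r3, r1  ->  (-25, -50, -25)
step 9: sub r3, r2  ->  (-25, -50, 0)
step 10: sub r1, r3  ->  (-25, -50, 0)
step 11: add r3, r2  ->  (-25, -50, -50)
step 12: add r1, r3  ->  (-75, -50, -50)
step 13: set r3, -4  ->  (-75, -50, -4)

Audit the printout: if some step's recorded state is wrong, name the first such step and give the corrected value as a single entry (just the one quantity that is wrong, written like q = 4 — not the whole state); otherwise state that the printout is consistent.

step 9, r3 = 25

1. r1 = -5 (agrees with the printout)
2. r2 = 5 (in agreement)
3. r2 = 5 * -5 = -25 (checks out)
4. r1 = -25 (matches)
5. r2 = -25 + -25 = -50 (consistent with the printout)
6. r3 = -5 + -50 = -55 (checks out)
7. r3 = -55 - -50 = -5 (verified)
8. r3 = -25 (verified)
9. r3 = -25 - -50 = 25 (the printout has a different value)
Conclusion: step 9 carries the first error; the entry should be r3 = 25.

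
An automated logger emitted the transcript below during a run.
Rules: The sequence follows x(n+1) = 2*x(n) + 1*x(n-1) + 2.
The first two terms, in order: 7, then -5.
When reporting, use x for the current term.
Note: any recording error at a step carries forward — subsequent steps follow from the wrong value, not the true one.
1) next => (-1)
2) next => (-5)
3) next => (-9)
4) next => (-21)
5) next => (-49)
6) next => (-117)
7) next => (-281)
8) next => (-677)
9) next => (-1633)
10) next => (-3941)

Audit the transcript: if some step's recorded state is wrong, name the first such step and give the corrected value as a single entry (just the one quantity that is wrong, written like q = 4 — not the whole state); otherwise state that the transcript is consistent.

Recomputing the run from the initial state:
step 1: x = -1
step 2: x = -5
step 3: x = -9
step 4: x = -21
step 5: x = -49
step 6: x = -117
step 7: x = -281
step 8: x = -677
step 9: x = -1633
step 10: x = -3941
This matches the transcript at every step.

no error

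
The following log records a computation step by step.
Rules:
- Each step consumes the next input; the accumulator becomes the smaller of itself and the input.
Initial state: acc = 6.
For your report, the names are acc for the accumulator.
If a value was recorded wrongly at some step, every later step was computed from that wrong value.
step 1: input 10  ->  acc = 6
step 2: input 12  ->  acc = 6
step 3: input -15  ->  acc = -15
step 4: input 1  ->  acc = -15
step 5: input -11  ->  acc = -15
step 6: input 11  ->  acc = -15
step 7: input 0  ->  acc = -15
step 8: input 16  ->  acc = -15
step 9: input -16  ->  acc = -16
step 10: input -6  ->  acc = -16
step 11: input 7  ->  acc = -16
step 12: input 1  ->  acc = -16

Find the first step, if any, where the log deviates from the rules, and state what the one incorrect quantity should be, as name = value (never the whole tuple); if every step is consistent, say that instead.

1. acc = min(6, 10) = 6 (exactly as logged)
2. acc = min(6, 12) = 6 (exactly as logged)
3. acc = min(6, -15) = -15 (verified)
4. acc = min(-15, 1) = -15 (in agreement)
5. acc = min(-15, -11) = -15 (agrees with the log)
6. acc = min(-15, 11) = -15 (matches)
7. acc = min(-15, 0) = -15 (confirmed correct)
8. acc = min(-15, 16) = -15 (exactly as logged)
9. acc = min(-15, -16) = -16 (verified)
10. acc = min(-16, -6) = -16 (agrees with the log)
11. acc = min(-16, 7) = -16 (no discrepancy)
12. acc = min(-16, 1) = -16 (agrees with the log)
Every step is consistent.

no error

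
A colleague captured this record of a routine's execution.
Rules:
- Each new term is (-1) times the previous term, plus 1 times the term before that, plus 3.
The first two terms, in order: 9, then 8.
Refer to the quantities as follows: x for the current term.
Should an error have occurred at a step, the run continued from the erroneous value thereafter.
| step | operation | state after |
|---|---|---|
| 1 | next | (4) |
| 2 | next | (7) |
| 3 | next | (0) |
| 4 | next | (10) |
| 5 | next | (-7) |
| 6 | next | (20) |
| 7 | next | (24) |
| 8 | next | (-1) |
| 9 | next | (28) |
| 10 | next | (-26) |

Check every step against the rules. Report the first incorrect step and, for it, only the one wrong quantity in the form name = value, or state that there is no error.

step 7, x = -24

Recomputing the run from the initial state:
step 1: x = 4
step 2: x = 7
step 3: x = 0
step 4: x = 10
step 5: x = -7
step 6: x = 20
step 7: x = -24
step 8: x = 47
step 9: x = -68
step 10: x = 118
The first disagreement with the record is at step 7, where the value should be x = -24.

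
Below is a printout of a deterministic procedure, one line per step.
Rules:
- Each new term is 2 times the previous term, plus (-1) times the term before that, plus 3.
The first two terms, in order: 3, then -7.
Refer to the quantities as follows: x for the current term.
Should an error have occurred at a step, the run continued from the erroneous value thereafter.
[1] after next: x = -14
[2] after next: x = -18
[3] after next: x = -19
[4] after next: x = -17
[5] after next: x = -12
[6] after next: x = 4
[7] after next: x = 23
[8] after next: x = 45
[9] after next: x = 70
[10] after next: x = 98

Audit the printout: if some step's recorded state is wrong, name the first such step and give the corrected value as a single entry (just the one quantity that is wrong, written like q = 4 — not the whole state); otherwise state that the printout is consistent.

step 6, x = -4

Recomputing the run from the initial state:
step 1: x = -14
step 2: x = -18
step 3: x = -19
step 4: x = -17
step 5: x = -12
step 6: x = -4
step 7: x = 7
step 8: x = 21
step 9: x = 38
step 10: x = 58
The first disagreement with the printout is at step 6, where the value should be x = -4.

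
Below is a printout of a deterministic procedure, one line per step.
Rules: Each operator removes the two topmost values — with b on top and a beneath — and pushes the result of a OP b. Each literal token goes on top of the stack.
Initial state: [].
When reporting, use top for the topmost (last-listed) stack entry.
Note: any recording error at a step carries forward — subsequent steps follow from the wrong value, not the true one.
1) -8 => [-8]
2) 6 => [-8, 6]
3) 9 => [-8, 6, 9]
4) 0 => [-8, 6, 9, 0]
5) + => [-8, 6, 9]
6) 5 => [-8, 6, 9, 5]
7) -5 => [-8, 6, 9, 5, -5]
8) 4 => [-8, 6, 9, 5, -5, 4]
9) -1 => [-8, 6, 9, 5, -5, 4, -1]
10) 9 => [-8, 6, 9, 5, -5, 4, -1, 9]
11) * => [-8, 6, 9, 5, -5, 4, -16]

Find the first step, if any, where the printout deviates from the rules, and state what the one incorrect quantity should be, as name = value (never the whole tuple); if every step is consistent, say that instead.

1. push -8: top = -8 (verified)
2. push 6: top = 6 (verified)
3. push 9: top = 9 (agrees with the printout)
4. push 0: top = 0 (in agreement)
5. 9 + 0 = 9 (confirmed correct)
6. push 5: top = 5 (verified)
7. push -5: top = -5 (checks out)
8. push 4: top = 4 (agrees with the printout)
9. push -1: top = -1 (agrees with the printout)
10. push 9: top = 9 (consistent with the printout)
11. -1 * 9 = -9 (the entry is off here)
The audit stops at step 11: the recorded entry is wrong and should be top = -9.

step 11, top = -9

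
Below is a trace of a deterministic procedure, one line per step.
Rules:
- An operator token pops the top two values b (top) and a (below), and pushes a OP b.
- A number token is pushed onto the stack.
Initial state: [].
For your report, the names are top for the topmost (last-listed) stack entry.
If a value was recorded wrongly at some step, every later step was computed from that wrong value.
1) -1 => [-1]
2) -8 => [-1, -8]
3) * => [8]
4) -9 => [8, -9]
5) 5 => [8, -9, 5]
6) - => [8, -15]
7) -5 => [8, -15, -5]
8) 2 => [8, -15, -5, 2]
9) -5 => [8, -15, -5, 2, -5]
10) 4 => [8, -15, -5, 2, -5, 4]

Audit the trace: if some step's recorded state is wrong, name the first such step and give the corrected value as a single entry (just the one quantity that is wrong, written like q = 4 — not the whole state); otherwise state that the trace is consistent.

step 6, top = -14

step 1: push -1: top = -1 -> no discrepancy
step 2: push -8: top = -8 -> checks out
step 3: -1 * -8 = 8 -> checks out
step 4: push -9: top = -9 -> exactly as logged
step 5: push 5: top = 5 -> agrees with the trace
step 6: -9 - 5 = -14 -> the trace disagrees here
First deviation found at step 6; the corrected entry is top = -14.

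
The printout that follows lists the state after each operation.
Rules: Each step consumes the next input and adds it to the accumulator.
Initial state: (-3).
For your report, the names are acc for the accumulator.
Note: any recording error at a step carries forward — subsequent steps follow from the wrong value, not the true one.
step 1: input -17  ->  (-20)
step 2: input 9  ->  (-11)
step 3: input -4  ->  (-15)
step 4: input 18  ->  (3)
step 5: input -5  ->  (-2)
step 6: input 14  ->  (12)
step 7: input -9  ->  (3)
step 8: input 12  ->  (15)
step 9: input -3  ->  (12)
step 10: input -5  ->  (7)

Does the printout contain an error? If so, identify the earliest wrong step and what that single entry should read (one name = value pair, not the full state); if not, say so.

Recomputing the run from the initial state:
step 1: acc = -20
step 2: acc = -11
step 3: acc = -15
step 4: acc = 3
step 5: acc = -2
step 6: acc = 12
step 7: acc = 3
step 8: acc = 15
step 9: acc = 12
step 10: acc = 7
This matches the printout at every step.

no error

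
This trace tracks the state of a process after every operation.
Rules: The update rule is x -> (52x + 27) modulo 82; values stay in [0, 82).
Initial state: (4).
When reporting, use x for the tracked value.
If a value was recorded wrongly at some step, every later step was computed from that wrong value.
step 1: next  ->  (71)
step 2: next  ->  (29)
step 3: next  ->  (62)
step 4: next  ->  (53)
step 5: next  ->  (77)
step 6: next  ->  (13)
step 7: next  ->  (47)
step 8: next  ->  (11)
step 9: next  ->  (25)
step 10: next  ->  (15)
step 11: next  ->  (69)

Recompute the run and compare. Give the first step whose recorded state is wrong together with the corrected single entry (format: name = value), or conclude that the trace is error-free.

step 3, x = 59

Recomputing the run from the initial state:
step 1: x = 71
step 2: x = 29
step 3: x = 59
step 4: x = 61
step 5: x = 1
step 6: x = 79
step 7: x = 35
step 8: x = 43
step 9: x = 49
step 10: x = 33
step 11: x = 21
The first disagreement with the trace is at step 3, where the value should be x = 59.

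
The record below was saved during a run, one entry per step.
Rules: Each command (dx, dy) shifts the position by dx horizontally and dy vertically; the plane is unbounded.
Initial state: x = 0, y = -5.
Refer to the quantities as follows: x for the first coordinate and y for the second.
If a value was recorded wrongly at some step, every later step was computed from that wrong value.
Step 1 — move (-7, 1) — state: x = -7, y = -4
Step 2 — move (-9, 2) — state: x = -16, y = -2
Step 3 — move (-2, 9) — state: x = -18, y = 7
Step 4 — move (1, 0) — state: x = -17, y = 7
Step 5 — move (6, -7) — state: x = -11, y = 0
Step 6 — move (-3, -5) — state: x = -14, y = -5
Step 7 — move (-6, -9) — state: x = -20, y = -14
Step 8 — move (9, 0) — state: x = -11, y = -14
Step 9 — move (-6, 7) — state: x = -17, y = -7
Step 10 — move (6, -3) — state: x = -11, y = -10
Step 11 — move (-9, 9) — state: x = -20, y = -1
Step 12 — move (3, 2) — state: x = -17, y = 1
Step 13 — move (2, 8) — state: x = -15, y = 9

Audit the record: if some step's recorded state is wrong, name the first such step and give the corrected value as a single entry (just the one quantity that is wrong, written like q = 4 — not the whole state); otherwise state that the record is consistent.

Recomputing the run from the initial state:
step 1: x = -7, y = -4
step 2: x = -16, y = -2
step 3: x = -18, y = 7
step 4: x = -17, y = 7
step 5: x = -11, y = 0
step 6: x = -14, y = -5
step 7: x = -20, y = -14
step 8: x = -11, y = -14
step 9: x = -17, y = -7
step 10: x = -11, y = -10
step 11: x = -20, y = -1
step 12: x = -17, y = 1
step 13: x = -15, y = 9
This matches the record at every step.

no error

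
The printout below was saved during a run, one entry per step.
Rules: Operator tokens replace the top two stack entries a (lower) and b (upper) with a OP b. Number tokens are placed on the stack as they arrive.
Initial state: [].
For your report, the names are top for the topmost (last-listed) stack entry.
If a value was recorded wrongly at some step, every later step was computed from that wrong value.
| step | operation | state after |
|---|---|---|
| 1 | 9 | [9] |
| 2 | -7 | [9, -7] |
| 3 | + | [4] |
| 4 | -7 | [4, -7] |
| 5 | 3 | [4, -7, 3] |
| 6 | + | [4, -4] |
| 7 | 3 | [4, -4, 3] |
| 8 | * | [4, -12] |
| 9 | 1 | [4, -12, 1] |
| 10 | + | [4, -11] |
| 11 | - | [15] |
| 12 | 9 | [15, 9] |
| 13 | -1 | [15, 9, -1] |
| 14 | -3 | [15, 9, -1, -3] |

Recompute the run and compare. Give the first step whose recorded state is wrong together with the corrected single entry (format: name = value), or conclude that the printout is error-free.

step 3, top = 2

1. push 9: top = 9 (same as recorded)
2. push -7: top = -7 (checks out)
3. 9 + -7 = 2 (a discrepancy with the printout)
First deviation found at step 3; the corrected entry is top = 2.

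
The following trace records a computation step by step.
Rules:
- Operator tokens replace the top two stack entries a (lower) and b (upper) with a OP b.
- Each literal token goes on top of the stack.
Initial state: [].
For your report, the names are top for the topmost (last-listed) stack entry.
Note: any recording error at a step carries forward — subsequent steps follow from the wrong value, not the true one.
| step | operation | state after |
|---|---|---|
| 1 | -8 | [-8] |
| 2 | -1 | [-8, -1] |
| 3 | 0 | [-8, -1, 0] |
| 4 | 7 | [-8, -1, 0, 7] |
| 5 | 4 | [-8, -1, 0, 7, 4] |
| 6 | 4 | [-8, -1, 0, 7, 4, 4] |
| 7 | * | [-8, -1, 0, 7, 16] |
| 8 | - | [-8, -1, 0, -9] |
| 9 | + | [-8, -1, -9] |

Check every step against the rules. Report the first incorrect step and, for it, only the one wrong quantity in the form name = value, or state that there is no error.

no error

Step 1: push -8: top = -8 — no discrepancy.
Step 2: push -1: top = -1 — consistent with the trace.
Step 3: push 0: top = 0 — exactly as logged.
Step 4: push 7: top = 7 — matches.
Step 5: push 4: top = 4 — verified.
Step 6: push 4: top = 4 — no discrepancy.
Step 7: 4 * 4 = 16 — consistent with the trace.
Step 8: 7 - 16 = -9 — consistent with the trace.
Step 9: 0 + -9 = -9 — no discrepancy.
Each recorded entry agrees with the recomputation.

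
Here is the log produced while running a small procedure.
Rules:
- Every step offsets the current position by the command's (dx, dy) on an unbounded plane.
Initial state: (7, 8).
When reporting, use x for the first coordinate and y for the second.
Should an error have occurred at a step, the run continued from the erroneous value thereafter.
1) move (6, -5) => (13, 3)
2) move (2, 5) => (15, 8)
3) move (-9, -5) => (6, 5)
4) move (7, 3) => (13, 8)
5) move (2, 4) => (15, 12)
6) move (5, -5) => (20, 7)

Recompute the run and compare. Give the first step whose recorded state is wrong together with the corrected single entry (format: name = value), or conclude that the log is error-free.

step 3, y = 3

step 1: x = 7 + (6) = 13, y = 8 + (-5) = 3 -> agrees with the log
step 2: x = 13 + (2) = 15, y = 3 + (5) = 8 -> matches
step 3: x = 15 + (-9) = 6, y = 8 + (-5) = 3 -> the entry is off here
The earliest wrong entry is at step 3: it should read y = 3.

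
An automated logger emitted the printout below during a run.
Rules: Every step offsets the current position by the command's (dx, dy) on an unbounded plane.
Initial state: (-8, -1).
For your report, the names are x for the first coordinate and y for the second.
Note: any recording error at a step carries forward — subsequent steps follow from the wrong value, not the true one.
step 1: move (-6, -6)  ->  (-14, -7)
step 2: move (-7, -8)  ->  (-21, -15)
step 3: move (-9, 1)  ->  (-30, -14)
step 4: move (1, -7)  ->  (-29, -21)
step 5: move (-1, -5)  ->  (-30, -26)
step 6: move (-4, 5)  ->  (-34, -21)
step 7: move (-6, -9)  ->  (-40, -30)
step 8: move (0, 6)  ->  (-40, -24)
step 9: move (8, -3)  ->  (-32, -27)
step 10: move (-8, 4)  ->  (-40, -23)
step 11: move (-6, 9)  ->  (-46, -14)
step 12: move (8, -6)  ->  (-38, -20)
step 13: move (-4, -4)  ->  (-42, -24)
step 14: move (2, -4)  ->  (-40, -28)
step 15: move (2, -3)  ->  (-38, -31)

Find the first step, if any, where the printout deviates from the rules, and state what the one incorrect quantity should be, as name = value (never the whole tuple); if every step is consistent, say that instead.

no error

Step 1: x = -8 + (-6) = -14, y = -1 + (-6) = -7 — confirmed correct.
Step 2: x = -14 + (-7) = -21, y = -7 + (-8) = -15 — no discrepancy.
Step 3: x = -21 + (-9) = -30, y = -15 + (1) = -14 — checks out.
Step 4: x = -30 + (1) = -29, y = -14 + (-7) = -21 — consistent with the printout.
Step 5: x = -29 + (-1) = -30, y = -21 + (-5) = -26 — consistent with the printout.
Step 6: x = -30 + (-4) = -34, y = -26 + (5) = -21 — agrees with the printout.
Step 7: x = -34 + (-6) = -40, y = -21 + (-9) = -30 — verified.
Step 8: x = -40 + (0) = -40, y = -30 + (6) = -24 — checks out.
Step 9: x = -40 + (8) = -32, y = -24 + (-3) = -27 — no discrepancy.
Step 10: x = -32 + (-8) = -40, y = -27 + (4) = -23 — in agreement.
Step 11: x = -40 + (-6) = -46, y = -23 + (9) = -14 — confirmed correct.
Step 12: x = -46 + (8) = -38, y = -14 + (-6) = -20 — exactly as logged.
Step 13: x = -38 + (-4) = -42, y = -20 + (-4) = -24 — in agreement.
Step 14: x = -42 + (2) = -40, y = -24 + (-4) = -28 — checks out.
Step 15: x = -40 + (2) = -38, y = -28 + (-3) = -31 — same as recorded.
No step deviates from the rules.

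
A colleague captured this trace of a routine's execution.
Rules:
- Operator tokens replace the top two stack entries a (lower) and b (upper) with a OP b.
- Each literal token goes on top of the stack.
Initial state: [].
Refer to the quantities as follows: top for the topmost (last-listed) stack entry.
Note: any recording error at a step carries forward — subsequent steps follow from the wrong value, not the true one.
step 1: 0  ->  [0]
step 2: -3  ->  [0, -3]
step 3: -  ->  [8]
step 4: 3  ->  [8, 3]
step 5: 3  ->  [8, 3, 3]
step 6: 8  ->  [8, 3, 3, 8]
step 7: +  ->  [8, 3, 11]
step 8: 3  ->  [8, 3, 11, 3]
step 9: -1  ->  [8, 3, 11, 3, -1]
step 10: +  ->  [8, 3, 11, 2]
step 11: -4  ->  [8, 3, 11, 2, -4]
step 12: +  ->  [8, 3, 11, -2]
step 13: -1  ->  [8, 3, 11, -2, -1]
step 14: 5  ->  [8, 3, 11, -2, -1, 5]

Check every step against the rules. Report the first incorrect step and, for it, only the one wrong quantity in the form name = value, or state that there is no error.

step 3, top = 3

Recomputing the run from the initial state:
step 1: [0]
step 2: [0, -3]
step 3: [3]
step 4: [3, 3]
step 5: [3, 3, 3]
step 6: [3, 3, 3, 8]
step 7: [3, 3, 11]
step 8: [3, 3, 11, 3]
step 9: [3, 3, 11, 3, -1]
step 10: [3, 3, 11, 2]
step 11: [3, 3, 11, 2, -4]
step 12: [3, 3, 11, -2]
step 13: [3, 3, 11, -2, -1]
step 14: [3, 3, 11, -2, -1, 5]
The first disagreement with the trace is at step 3, where the value should be top = 3.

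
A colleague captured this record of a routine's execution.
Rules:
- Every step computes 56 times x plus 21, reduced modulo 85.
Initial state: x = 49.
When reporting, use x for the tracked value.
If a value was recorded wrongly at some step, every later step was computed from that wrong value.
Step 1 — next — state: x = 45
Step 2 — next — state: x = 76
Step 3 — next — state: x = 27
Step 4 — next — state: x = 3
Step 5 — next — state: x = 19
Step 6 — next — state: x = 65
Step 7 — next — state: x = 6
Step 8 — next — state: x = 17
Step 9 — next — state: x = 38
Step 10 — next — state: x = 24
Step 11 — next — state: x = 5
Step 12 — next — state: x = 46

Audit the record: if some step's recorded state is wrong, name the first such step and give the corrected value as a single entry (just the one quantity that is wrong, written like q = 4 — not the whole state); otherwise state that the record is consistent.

Recomputing the run from the initial state:
step 1: x = 45
step 2: x = 76
step 3: x = 27
step 4: x = 3
step 5: x = 19
step 6: x = 65
step 7: x = 6
step 8: x = 17
step 9: x = 38
step 10: x = 24
step 11: x = 5
step 12: x = 46
This matches the record at every step.

no error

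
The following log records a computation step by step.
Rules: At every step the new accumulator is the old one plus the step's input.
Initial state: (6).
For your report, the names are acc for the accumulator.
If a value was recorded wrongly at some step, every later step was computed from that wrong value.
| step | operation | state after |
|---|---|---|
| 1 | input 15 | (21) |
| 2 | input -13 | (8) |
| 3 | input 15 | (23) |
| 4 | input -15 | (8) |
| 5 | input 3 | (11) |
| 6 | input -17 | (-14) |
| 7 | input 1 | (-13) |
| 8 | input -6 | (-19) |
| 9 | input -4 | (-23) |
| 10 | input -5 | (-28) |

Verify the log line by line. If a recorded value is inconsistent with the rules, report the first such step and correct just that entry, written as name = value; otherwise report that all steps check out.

Recomputing the run from the initial state:
step 1: acc = 21
step 2: acc = 8
step 3: acc = 23
step 4: acc = 8
step 5: acc = 11
step 6: acc = -6
step 7: acc = -5
step 8: acc = -11
step 9: acc = -15
step 10: acc = -20
The first disagreement with the log is at step 6, where the value should be acc = -6.

step 6, acc = -6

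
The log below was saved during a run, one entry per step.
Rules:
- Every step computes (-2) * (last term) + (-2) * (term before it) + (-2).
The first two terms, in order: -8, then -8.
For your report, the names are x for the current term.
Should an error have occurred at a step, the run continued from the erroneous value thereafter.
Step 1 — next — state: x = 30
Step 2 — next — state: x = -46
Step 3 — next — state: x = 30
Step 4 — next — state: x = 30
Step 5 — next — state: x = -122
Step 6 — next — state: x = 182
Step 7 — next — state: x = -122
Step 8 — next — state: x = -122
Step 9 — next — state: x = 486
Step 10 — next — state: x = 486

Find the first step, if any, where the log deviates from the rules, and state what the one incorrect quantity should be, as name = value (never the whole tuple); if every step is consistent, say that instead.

Recomputing the run from the initial state:
step 1: x = 30
step 2: x = -46
step 3: x = 30
step 4: x = 30
step 5: x = -122
step 6: x = 182
step 7: x = -122
step 8: x = -122
step 9: x = 486
step 10: x = -730
The first disagreement with the log is at step 10, where the value should be x = -730.

step 10, x = -730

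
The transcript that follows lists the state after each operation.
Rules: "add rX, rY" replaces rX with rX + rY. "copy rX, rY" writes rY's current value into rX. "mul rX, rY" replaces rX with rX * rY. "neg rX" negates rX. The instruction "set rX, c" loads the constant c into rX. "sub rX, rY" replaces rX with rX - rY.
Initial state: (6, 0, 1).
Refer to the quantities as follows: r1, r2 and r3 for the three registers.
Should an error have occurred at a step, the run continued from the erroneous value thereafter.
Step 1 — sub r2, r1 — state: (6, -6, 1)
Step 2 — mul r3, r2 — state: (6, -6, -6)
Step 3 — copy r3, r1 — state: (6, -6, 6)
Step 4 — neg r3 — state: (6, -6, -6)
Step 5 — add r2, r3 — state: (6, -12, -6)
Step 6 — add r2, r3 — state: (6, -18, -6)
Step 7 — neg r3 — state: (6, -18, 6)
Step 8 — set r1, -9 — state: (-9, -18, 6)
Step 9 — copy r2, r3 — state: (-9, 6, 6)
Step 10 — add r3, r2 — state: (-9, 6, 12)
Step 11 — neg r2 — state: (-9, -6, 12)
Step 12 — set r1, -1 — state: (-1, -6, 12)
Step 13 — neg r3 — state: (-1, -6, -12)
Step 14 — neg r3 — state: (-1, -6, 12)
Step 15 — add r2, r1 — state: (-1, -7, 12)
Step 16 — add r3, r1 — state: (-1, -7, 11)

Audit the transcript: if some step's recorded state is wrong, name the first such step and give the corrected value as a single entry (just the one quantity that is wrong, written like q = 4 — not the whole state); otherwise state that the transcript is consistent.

no error

Step 1: r2 = 0 - 6 = -6 — in agreement.
Step 2: r3 = 1 * -6 = -6 — verified.
Step 3: r3 = 6 — exactly as logged.
Step 4: r3 = -(6) = -6 — exactly as logged.
Step 5: r2 = -6 + -6 = -12 — verified.
Step 6: r2 = -12 + -6 = -18 — verified.
Step 7: r3 = -(-6) = 6 — same as recorded.
Step 8: r1 = -9 — in agreement.
Step 9: r2 = 6 — matches.
Step 10: r3 = 6 + 6 = 12 — checks out.
Step 11: r2 = -(6) = -6 — confirmed correct.
Step 12: r1 = -1 — agrees with the transcript.
Step 13: r3 = -(12) = -12 — exactly as logged.
Step 14: r3 = -(-12) = 12 — same as recorded.
Step 15: r2 = -6 + -1 = -7 — no discrepancy.
Step 16: r3 = 12 + -1 = 11 — checks out.
All steps check out; nothing to correct.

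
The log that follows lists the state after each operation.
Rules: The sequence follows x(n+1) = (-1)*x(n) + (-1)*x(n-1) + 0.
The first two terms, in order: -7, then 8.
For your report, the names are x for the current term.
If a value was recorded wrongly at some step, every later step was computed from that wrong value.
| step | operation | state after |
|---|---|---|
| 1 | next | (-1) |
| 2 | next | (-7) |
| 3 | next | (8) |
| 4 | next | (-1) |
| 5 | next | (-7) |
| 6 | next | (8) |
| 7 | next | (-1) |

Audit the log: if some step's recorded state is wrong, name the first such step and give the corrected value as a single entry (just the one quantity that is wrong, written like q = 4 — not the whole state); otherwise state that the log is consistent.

no error

1. x = -1*(8) + (-1)*(-7) + (0) = -1 (same as recorded)
2. x = -1*(-1) + (-1)*(8) + (0) = -7 (agrees with the log)
3. x = -1*(-7) + (-1)*(-1) + (0) = 8 (confirmed correct)
4. x = -1*(8) + (-1)*(-7) + (0) = -1 (consistent with the log)
5. x = -1*(-1) + (-1)*(8) + (0) = -7 (verified)
6. x = -1*(-7) + (-1)*(-1) + (0) = 8 (same as recorded)
7. x = -1*(8) + (-1)*(-7) + (0) = -1 (confirmed correct)
All entries verified; no error found.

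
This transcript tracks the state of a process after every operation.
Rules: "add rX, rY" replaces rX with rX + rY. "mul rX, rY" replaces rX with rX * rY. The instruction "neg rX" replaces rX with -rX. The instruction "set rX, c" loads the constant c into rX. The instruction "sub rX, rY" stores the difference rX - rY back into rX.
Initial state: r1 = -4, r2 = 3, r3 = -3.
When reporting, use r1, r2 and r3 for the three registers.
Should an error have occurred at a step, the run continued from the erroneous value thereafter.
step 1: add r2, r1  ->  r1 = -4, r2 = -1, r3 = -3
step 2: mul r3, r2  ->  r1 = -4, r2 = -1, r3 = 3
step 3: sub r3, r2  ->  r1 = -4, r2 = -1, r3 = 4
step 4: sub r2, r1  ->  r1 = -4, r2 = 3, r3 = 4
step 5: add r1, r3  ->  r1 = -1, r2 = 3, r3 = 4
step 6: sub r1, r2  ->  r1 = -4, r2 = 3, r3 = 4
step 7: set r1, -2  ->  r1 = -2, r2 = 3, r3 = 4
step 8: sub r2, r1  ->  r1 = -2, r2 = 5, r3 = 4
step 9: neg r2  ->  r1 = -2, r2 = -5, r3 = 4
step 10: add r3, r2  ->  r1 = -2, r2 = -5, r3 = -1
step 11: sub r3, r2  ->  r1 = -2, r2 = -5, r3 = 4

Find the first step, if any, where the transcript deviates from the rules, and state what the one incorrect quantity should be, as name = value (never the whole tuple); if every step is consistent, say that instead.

step 5, r1 = 0

Recomputing the run from the initial state:
step 1: r1 = -4, r2 = -1, r3 = -3
step 2: r1 = -4, r2 = -1, r3 = 3
step 3: r1 = -4, r2 = -1, r3 = 4
step 4: r1 = -4, r2 = 3, r3 = 4
step 5: r1 = 0, r2 = 3, r3 = 4
step 6: r1 = -3, r2 = 3, r3 = 4
step 7: r1 = -2, r2 = 3, r3 = 4
step 8: r1 = -2, r2 = 5, r3 = 4
step 9: r1 = -2, r2 = -5, r3 = 4
step 10: r1 = -2, r2 = -5, r3 = -1
step 11: r1 = -2, r2 = -5, r3 = 4
The first disagreement with the transcript is at step 5, where the value should be r1 = 0.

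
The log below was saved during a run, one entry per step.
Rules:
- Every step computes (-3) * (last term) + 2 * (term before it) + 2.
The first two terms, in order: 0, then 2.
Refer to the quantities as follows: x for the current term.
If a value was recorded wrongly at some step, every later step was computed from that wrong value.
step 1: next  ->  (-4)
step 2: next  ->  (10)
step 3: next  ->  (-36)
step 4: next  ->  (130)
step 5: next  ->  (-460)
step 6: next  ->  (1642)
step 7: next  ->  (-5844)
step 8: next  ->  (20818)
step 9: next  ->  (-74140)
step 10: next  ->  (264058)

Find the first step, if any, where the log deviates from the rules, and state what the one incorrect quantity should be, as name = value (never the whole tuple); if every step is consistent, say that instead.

step 2, x = 18

Step 1: x = -3*(2) + (2)*(0) + (2) = -4 — same as recorded.
Step 2: x = -3*(-4) + (2)*(2) + (2) = 18 — the recorded entry deviates here.
Step 2 is the first one off; corrected, x = 18.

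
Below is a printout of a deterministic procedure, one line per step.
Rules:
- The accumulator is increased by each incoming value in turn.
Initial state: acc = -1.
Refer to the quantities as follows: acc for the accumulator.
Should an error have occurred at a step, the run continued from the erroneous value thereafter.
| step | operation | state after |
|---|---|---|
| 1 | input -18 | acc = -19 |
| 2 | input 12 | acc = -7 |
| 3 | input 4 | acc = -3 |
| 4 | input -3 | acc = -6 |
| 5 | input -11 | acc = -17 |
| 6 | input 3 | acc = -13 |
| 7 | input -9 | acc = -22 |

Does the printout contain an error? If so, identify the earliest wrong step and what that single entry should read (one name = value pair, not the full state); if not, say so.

Recomputing the run from the initial state:
step 1: acc = -19
step 2: acc = -7
step 3: acc = -3
step 4: acc = -6
step 5: acc = -17
step 6: acc = -14
step 7: acc = -23
The first disagreement with the printout is at step 6, where the value should be acc = -14.

step 6, acc = -14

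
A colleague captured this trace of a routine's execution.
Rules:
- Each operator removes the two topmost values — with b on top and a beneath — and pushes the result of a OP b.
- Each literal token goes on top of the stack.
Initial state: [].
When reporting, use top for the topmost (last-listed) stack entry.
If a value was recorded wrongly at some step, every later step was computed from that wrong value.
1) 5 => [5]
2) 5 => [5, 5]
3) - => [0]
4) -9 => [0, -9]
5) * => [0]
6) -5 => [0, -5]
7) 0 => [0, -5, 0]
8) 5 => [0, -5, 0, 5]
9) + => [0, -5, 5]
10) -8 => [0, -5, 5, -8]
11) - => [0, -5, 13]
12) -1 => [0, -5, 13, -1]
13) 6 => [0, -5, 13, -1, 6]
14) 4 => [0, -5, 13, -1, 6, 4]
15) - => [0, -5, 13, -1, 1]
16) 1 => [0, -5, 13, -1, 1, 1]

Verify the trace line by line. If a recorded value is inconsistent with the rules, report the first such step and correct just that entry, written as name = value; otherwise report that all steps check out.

1. push 5: top = 5 (agrees with the trace)
2. push 5: top = 5 (matches)
3. 5 - 5 = 0 (in agreement)
4. push -9: top = -9 (same as recorded)
5. 0 * -9 = 0 (verified)
6. push -5: top = -5 (checks out)
7. push 0: top = 0 (no discrepancy)
8. push 5: top = 5 (verified)
9. 0 + 5 = 5 (confirmed correct)
10. push -8: top = -8 (confirmed correct)
11. 5 - -8 = 13 (same as recorded)
12. push -1: top = -1 (exactly as logged)
13. push 6: top = 6 (no discrepancy)
14. push 4: top = 4 (checks out)
15. 6 - 4 = 2 (not what was recorded)
That makes step 15 the first incorrect line — top = 2 is what it should show.

step 15, top = 2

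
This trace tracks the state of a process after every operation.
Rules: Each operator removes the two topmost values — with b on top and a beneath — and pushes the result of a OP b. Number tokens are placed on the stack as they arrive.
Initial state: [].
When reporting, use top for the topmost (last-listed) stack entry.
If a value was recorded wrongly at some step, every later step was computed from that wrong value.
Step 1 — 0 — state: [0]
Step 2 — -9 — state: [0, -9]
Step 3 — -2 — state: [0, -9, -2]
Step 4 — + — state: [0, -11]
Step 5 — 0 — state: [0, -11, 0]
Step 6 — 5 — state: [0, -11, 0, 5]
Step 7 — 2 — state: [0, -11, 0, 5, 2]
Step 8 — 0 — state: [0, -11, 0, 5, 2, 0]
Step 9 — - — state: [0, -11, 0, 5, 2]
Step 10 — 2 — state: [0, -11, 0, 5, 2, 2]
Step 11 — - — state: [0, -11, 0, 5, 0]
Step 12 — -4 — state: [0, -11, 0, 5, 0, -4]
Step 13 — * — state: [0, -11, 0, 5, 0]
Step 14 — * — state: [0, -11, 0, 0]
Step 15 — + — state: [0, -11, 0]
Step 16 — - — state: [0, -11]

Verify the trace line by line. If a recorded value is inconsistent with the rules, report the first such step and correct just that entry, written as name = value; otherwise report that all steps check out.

no error

1. push 0: top = 0 (checks out)
2. push -9: top = -9 (agrees with the trace)
3. push -2: top = -2 (matches)
4. -9 + -2 = -11 (agrees with the trace)
5. push 0: top = 0 (matches)
6. push 5: top = 5 (no discrepancy)
7. push 2: top = 2 (no discrepancy)
8. push 0: top = 0 (matches)
9. 2 - 0 = 2 (matches)
10. push 2: top = 2 (checks out)
11. 2 - 2 = 0 (in agreement)
12. push -4: top = -4 (matches)
13. 0 * -4 = 0 (checks out)
14. 5 * 0 = 0 (checks out)
15. 0 + 0 = 0 (agrees with the trace)
16. -11 - 0 = -11 (checks out)
No step deviates from the rules.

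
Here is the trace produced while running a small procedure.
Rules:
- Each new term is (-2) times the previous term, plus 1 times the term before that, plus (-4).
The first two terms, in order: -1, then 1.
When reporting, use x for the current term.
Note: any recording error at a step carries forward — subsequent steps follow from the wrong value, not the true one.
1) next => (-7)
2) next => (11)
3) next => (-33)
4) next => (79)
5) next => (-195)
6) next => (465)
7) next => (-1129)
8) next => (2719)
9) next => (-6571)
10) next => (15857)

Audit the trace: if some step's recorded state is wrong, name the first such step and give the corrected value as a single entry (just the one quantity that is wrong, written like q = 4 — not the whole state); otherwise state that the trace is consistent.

step 1: x = -2*(1) + (1)*(-1) + (-4) = -7 -> exactly as logged
step 2: x = -2*(-7) + (1)*(1) + (-4) = 11 -> confirmed correct
step 3: x = -2*(11) + (1)*(-7) + (-4) = -33 -> no discrepancy
step 4: x = -2*(-33) + (1)*(11) + (-4) = 73 -> first mismatch against the trace
Step 4 is the first one off; corrected, x = 73.

step 4, x = 73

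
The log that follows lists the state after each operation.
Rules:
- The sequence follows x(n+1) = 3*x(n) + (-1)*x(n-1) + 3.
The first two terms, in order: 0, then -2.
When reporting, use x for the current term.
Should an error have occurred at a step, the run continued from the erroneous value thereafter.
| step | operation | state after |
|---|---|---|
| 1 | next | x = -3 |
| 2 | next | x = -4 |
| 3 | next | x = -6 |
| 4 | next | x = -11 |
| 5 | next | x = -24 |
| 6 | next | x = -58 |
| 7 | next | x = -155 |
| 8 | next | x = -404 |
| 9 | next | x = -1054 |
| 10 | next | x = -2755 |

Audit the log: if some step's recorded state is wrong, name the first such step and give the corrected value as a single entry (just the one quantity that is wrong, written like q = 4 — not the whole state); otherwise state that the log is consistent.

step 1: x = 3*(-2) + (-1)*(0) + (3) = -3 -> in agreement
step 2: x = 3*(-3) + (-1)*(-2) + (3) = -4 -> exactly as logged
step 3: x = 3*(-4) + (-1)*(-3) + (3) = -6 -> no discrepancy
step 4: x = 3*(-6) + (-1)*(-4) + (3) = -11 -> matches
step 5: x = 3*(-11) + (-1)*(-6) + (3) = -24 -> in agreement
step 6: x = 3*(-24) + (-1)*(-11) + (3) = -58 -> confirmed correct
step 7: x = 3*(-58) + (-1)*(-24) + (3) = -147 -> a discrepancy with the log
First deviation found at step 7; the corrected entry is x = -147.

step 7, x = -147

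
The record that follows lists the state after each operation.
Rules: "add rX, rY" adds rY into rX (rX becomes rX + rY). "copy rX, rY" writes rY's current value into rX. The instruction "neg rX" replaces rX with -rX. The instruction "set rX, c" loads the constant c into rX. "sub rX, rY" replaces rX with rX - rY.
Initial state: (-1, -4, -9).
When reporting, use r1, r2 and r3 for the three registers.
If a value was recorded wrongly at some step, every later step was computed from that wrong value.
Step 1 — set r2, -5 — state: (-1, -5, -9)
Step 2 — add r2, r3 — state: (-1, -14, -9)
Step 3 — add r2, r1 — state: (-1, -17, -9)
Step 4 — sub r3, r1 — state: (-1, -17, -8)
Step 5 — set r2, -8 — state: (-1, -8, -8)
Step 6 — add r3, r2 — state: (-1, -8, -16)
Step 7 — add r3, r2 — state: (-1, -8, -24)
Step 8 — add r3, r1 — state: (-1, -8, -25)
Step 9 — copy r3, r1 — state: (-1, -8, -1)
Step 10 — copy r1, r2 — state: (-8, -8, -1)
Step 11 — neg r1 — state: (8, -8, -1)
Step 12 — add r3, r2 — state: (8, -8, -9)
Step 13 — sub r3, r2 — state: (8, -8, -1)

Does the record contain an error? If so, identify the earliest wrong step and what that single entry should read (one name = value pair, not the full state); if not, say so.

Step 1: r2 = -5 — no discrepancy.
Step 2: r2 = -5 + -9 = -14 — in agreement.
Step 3: r2 = -14 + -1 = -15 — first mismatch against the record.
Step 3 is the first one off; corrected, r2 = -15.

step 3, r2 = -15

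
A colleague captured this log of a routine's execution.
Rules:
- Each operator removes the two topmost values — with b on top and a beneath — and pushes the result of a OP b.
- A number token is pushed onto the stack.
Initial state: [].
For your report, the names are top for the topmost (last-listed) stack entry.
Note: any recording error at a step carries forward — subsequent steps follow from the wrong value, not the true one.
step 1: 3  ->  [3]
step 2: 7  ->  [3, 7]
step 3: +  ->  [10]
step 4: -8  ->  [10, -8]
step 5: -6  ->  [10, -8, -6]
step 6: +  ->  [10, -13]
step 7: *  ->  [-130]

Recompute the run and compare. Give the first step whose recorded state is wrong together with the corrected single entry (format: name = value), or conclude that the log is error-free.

step 6, top = -14

step 1: push 3: top = 3 -> verified
step 2: push 7: top = 7 -> checks out
step 3: 3 + 7 = 10 -> exactly as logged
step 4: push -8: top = -8 -> confirmed correct
step 5: push -6: top = -6 -> agrees with the log
step 6: -8 + -6 = -14 -> this is not what the log shows
First deviation found at step 6; the corrected entry is top = -14.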